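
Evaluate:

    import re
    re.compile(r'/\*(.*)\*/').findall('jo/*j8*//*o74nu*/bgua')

['j8*//*o74nu']

Scanning left to right: at [2:17] match '/*j8*//*o74nu*/', group 1 = 'j8*//*o74nu'.
One capturing group, so `findall` returns just the captured substring from the one match — 1 in all.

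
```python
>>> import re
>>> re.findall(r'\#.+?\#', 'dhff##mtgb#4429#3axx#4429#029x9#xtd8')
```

Lazy quantifiers expand one character at a time until the remainder of the pattern can match.
Matches: at [4:11] → '##mtgb#'; at [15:21] → '#3axx#'; at [25:32] → '#029x9#'.
No capturing groups, so `findall` returns the 3 full match strings.

['##mtgb#', '#3axx#', '#029x9#']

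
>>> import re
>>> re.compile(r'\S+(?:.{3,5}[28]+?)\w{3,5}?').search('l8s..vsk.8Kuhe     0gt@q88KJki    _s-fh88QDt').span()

(0, 13)

This matches one or more of a non-whitespace character; then 3 to 5 of any character, then one or more of one of [28] (lazy) (non-capturing group); then 3 to 5 of a word character (lazy).
With the lazy modifier that quantifier settles for the fewest repetitions that let the rest of the pattern succeed (the atoms after it are unaffected and can still be greedy).
`re.search` scans for the first position where the pattern succeeds.
The match spans [0:13] → 'l8s..vsk.8Kuh'.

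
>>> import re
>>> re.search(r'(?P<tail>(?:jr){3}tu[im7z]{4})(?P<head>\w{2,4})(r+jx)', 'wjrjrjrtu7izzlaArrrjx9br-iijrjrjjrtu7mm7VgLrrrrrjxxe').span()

(1, 21)

Pattern: the literal 'jr' repeated 3 times, then the literal 'tu', then exactly 4 of one of [im7z] (captured as 'tail'); then 2 to 4 of a word character (captured as 'head'); then one or more of a literal 'r', then the literal 'jx' (captured).
`search` walks the string left to right and returns the first match it finds.
The match spans [1:21] → 'jrjrjrtu7izzlaArrrjx'.
Captured: group 1 = 'jrjrjrtu7izz', group 2 = 'laAr', group 3 = 'rrjx'.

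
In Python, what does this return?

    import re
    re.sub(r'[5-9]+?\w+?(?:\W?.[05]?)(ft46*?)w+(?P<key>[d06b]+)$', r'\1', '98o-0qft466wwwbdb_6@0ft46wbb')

'98o-0qft4ft46'

This matches one or more of a character in [5-9] (lazy), then one or more of a word character (lazy); then optionally a non-word character, then any character, then optionally one of [05] (non-capturing group); then the literal 'ft4', then zero or more of a literal '6' (lazy) (captured); then one or more of a literal 'w'; then one or more of one of [d06b] (captured as 'key'); then anchored at the end.
Each match is replaced using the text its own group 1 captured.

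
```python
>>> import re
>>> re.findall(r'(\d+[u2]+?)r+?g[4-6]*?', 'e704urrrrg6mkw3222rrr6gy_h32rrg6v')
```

['704u', '32']

This matches one or more of a digit, then one or more of one of [u2] (lazy) (captured); then one or more of the literal 'r' (lazy), then a literal 'g', then zero or more of a character in [4-6] (lazy).
Matches: at [1:10] match '704urrrrg', group 1 = '704u'; at [26:31] match '32rrg', group 1 = '32'.
With a single group, `findall` returns only what that group captured — 2 items.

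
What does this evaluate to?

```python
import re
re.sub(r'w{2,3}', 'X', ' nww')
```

' nX'

Pattern: 2 to 3 of a literal 'w'.
Matches: at [2:4] → 'ww'.
Each match is replaced by 'X'.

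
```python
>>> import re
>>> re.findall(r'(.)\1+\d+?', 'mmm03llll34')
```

After group 1 captures some text, `\1` only succeeds where that same text appears again.
Because there's exactly one group, `findall` drops the full match and keeps group 1 from each hit.

['m', 'l']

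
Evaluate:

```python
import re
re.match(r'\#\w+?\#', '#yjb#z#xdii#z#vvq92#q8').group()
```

'#yjb#'

`re.match` only tries the pattern at the start of the string.
The match spans [0:5] → '#yjb#'.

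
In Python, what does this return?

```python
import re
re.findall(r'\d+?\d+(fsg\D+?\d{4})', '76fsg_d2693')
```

One capturing group, so `findall` returns just the captured substring from the one match — 1 in all.

['fsg_d2693']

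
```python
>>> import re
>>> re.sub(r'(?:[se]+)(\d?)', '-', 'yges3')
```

'yg-'

The pattern matches one or more of one of [se] (non-capturing group); then optionally a digit (captured).
Matches: at [2:5] → 'es3'.
`sub` substitutes '-' at each match site.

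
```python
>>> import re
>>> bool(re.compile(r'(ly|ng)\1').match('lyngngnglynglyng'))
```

False

After group 1 captures some text, `\1` only succeeds where that same text appears again.
`re.match` won't scan ahead — the pattern has to work from the very first character.
Here the pattern fails at index 0, so the call returns None, and `bool(None)` is False.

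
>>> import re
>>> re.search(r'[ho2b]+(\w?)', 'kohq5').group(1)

'q'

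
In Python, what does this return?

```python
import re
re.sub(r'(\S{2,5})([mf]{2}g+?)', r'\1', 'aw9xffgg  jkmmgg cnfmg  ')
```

'aw9xg  jkg cn  '

Pattern: 2 to 5 of a non-whitespace character (captured); then exactly 2 of one of [mf], then one or more of a literal 'g' (lazy) (captured).
Lazy quantifiers expand one character at a time until the remainder of the pattern can match.
Matches: at [0:7] → 'aw9xffg'; at [10:15] → 'jkmmg'; at [17:22] → 'cnfmg'.
The replacement refers to a captured group, so each match is rewritten using its own captured text.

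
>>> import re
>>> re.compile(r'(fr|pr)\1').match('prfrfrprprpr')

`match` is anchored at position 0; if the pattern doesn't fit there, it returns None.
Here the string doesn't start with a match, so the call returns None.

None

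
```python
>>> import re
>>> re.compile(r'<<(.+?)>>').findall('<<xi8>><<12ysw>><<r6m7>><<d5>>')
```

Scanning left to right: at [0:7] match '<<xi8>>', group 1 = 'xi8'; at [7:16] match '<<12ysw>>', group 1 = '12ysw'; at [16:24] match '<<r6m7>>', group 1 = 'r6m7'; at [24:30] match '<<d5>>', group 1 = 'd5'.
With a single group, `findall` returns only what that group captured — 4 items.

['xi8', '12ysw', 'r6m7', 'd5']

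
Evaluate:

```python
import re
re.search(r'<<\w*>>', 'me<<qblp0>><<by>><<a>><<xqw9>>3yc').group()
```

The match spans [2:11] → '<<qblp0>>'.

'<<qblp0>>'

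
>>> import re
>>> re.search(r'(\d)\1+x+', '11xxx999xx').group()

The backreference `\1` re-matches whatever the first group consumed, character for character.
`search` walks the string left to right and returns the first match it finds.
The match spans [0:5] → '11xxx'.
Captured: group 1 = '1'.

'11xxx'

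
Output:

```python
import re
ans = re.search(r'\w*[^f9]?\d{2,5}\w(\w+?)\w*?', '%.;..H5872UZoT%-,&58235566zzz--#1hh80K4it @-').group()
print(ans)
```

H5872UZ

Because the quantifier is non-greedy, it stops expanding at the earliest point where the rest of the pattern can succeed.
The match spans [5:12] → 'H5872UZ'.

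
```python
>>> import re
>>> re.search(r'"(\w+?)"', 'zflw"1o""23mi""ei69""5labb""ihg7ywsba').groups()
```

`re.search` scans for the first position where the pattern succeeds.
The match spans [4:8] → '"1o"'.
Captured: group 1 = '1o'.

('1o',)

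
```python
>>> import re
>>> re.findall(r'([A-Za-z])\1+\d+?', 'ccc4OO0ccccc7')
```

['c', 'O', 'c']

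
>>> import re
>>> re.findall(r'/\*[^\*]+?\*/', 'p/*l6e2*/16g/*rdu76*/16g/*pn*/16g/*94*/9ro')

['/*l6e2*/', '/*rdu76*/', '/*pn*/', '/*94*/']

No capturing groups, so `findall` returns the 4 full match strings.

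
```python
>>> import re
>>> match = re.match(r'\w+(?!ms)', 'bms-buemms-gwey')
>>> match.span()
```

`re.match` only tries the pattern at the start of the string.
The match spans [0:3] → 'bms'.

(0, 3)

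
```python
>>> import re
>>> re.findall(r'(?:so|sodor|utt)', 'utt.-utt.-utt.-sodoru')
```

['utt', 'utt', 'utt', 'so']

Alternation isn't longest-match — the leftmost alternative that fits at this position is chosen.
No capturing groups, so `findall` returns the 4 full match strings.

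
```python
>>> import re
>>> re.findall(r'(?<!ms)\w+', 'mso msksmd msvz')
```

['mso', 'msksmd', 'msvz']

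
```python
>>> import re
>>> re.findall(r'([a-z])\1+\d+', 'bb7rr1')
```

A backreference is literal: `\1` must see the identical characters the first group matched.
Because there's exactly one group, `findall` drops the full match and keeps group 1 from each hit.

['b', 'r']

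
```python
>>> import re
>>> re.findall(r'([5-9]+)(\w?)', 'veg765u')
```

[('765', 'u')]

The pattern matches one or more of a character in [5-9] (captured); then optionally a word character (captured).
Scanning left to right: at [3:7] match '765u', groups = ('765', 'u').
2 groups means the one result is a tuple of 2 captured strings — 1 here.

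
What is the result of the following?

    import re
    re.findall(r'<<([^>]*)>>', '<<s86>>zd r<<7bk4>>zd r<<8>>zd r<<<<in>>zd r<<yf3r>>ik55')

['s86', '7bk4', '8', '<<in', 'yf3r']

Scanning left to right: at [0:7] match '<<s86>>', group 1 = 's86'; at [11:19] match '<<7bk4>>', group 1 = '7bk4'; at [23:28] match '<<8>>', group 1 = '8'; at [32:40] match '<<<<in>>', group 1 = '<<in'; at [44:52] match '<<yf3r>>', group 1 = 'yf3r'.
One capturing group, so `findall` returns just the captured substring from each match — 5 in all.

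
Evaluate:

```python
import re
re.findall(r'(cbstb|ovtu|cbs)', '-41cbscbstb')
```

The regex engine tests alternatives in the order written; an earlier branch that matches wins even if a later one would match more.
Walking the string: at [3:6] match 'cbs', group 1 = 'cbs'; at [6:11] match 'cbstb', group 1 = 'cbstb'.
`findall` collects group 1 from each match (2 total).

['cbs', 'cbstb']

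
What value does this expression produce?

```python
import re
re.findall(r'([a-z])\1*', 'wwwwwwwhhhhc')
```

A backreference is literal: `\1` must see the identical characters the first group matched.
With a single group, `findall` returns only what that group captured — 3 items.

['w', 'h', 'c']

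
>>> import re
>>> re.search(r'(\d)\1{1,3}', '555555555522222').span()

(0, 4)

The backreference `\1` re-matches whatever the first group consumed, character for character.
The match spans [0:4] → '5555'.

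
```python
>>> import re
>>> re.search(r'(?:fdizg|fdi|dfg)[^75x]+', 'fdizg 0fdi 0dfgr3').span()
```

(0, 17)

The match spans [0:17] → 'fdizg 0fdi 0dfgr3'.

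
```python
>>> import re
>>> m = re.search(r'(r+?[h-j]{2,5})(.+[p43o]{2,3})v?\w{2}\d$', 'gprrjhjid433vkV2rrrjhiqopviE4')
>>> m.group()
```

'rrjhjid433vkV2rrrjhiqopviE4'

Pattern: one or more of the literal 'r' (lazy), then 2 to 5 of a character in [h-j] (captured); then one or more of any character, then 2 to 3 of one of [p43o] (captured); then optionally the literal 'v', then exactly 2 of a word character, then a digit; then anchored at the end.
`search` walks the string left to right and returns the first match it finds.
The match spans [2:29] → 'rrjhjid433vkV2rrrjhiqopviE4'.
Captured: group 1 = 'rrjhji', group 2 = 'd433vkV2rrrjhiqop'.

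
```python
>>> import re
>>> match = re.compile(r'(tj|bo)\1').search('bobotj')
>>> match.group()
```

'bobo'

`\1` has to match the exact text group 1 already captured.
`re.search` scans for the first position where the pattern succeeds.
The match spans [0:4] → 'bobo'.
Captured: group 1 = 'bo'.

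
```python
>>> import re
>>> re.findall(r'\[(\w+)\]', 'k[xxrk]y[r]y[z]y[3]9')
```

['xxrk', 'r', 'z', '3']

Walking the string: at [1:7] match '[xxrk]', group 1 = 'xxrk'; at [8:11] match '[r]', group 1 = 'r'; at [12:15] match '[z]', group 1 = 'z'; at [16:19] match '[3]', group 1 = '3'.
`findall` collects group 1 from each match (4 total).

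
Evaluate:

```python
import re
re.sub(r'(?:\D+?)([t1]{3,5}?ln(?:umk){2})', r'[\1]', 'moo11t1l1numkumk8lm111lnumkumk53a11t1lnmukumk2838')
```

'moo11t1l1numkumk8[111lnumkumk]53a11t1lnmukumk2838'

This matches one or more of a non-digit (lazy) (non-capturing group); then 3 to 5 of one of [t1] (lazy), then the literal 'ln', then the literal 'umk' repeated 2 times (captured).
Matches: at [17:30] → 'lm111lnumkumk'.
Each match is replaced using the text its own group 1 captured.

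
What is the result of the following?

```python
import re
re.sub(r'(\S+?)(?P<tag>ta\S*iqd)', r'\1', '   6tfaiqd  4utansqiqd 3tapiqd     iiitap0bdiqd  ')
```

'   6tfaiqd  4u 3     iii  '

`\1` in the replacement pulls in group 1's text for each match.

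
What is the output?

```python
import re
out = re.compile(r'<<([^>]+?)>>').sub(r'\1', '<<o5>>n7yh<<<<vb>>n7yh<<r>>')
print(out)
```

Matches: at [0:6] → '<<o5>>'; at [10:18] → '<<<<vb>>'; at [22:27] → '<<r>>'.
`\1` in the replacement pulls in group 1's text for each match.

o5n7yh<<vbn7yhr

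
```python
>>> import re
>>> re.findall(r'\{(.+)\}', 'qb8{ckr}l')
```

['ckr']

With a single group, `findall` returns only what that group captured — 1 item.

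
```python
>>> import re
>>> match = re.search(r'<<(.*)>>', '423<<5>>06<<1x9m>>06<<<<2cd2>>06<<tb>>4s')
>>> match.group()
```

'<<5>>06<<1x9m>>06<<<<2cd2>>06<<tb>>'

The match spans [3:38] → '<<5>>06<<1x9m>>06<<<<2cd2>>06<<tb>>'.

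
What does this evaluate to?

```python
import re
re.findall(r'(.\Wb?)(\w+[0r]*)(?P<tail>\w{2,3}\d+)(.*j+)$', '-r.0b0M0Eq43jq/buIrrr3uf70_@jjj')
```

With 4 capturing groups, `findall` returns a 4-tuple per match.

[('r.', '0b0M0E', 'q43', 'jq/buIrrr3uf70_@jjj')]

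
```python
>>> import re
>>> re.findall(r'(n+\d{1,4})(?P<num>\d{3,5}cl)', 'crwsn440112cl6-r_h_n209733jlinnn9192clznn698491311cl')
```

The pattern matches one or more of a literal 'n', then 1 to 4 of a digit (captured); then 3 to 5 of a digit, then the literal 'cl' (captured as 'num').
Scanning left to right: at [4:13] match 'n440112cl', groups = ('n440', '112cl'); at [29:38] match 'nnn9192cl', groups = ('nnn9', '192cl'); at [39:52] match 'nn698491311cl', groups = ('nn6984', '91311cl').
Multiple groups make `findall` return tuples — one 2-tuple for each match.

[('n440', '112cl'), ('nnn9', '192cl'), ('nn6984', '91311cl')]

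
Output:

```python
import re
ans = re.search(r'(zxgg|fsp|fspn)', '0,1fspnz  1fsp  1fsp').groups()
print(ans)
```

('fsp',)

Alternation isn't longest-match — the leftmost alternative that fits at this position is chosen.
`re.search` tries every starting position until one works.
The match spans [3:6] → 'fsp'.
Captured: group 1 = 'fsp'.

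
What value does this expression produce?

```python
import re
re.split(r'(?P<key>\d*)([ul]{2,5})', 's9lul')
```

['s', '9', 'lul', '']

The pattern matches zero or more of a digit (captured as 'key'); then 2 to 5 of one of [ul] (captured).
Because the pattern has a capturing group, `split` also inserts each captured text between the pieces.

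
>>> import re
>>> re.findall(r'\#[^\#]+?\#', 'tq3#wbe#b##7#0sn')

Walking the string: at [3:8] → '#wbe#'; at [10:13] → '#7#'.
`findall` yields the raw match text (2 of them) because the pattern has no groups.

['#wbe#', '#7#']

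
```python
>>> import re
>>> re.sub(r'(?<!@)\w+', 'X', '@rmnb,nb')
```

Because the assertion is negative and zero-width, positions next to the forbidden text are skipped.
Every occurrence is swapped for 'X'.

'@rX,X'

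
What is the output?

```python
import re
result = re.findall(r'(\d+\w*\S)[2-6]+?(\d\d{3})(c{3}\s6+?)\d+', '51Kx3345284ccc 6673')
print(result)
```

A `+?`/`*?`/`{m,n}?` starts at its minimum and grows only as far as needed for what follows to match.
`findall` packs the 3 group values into a tuple for every match.

[('51Kx33', '5284', 'ccc 6')]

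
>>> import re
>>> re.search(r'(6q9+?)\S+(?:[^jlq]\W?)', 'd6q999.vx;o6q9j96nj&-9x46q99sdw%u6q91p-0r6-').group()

'6q999.vx;o6q9j96nj&-9x46q99sdw%u6q91p-0r6-'

The match spans [1:43] → '6q999.vx;o6q9j96nj&-9x46q99sdw%u6q91p-0r6-'.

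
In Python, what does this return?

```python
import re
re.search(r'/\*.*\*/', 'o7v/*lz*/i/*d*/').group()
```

'/*lz*/i/*d*/'

`search` walks the string left to right and returns the first match it finds.
The match spans [3:15] → '/*lz*/i/*d*/'.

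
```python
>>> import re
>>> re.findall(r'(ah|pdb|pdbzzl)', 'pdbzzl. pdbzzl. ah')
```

['pdb', 'pdb', 'ah']

`|` is ordered: at each position the engine commits to the first alternative that works.
One capturing group, so `findall` returns just the captured substring from each match — 3 in all.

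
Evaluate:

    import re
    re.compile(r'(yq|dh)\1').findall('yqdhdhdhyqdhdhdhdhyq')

The backreference `\1` re-matches whatever the first group consumed, character for character.
`findall` collects group 1 from each match (3 total).

['dh', 'dh', 'dh']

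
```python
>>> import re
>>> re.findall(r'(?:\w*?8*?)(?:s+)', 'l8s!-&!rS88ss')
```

This matches zero or more of a word character (lazy), then zero or more of the literal '8' (lazy) (non-capturing group); then one or more of a literal 's' (non-capturing group).
Scanning left to right: at [0:3] → 'l8s'; at [7:13] → 'rS88ss'.
No capturing groups, so `findall` returns the 2 full match strings.

['l8s', 'rS88ss']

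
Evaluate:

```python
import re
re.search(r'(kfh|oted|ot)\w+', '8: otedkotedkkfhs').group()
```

'otedkotedkkfhs'

The match spans [3:17] → 'otedkotedkkfhs'.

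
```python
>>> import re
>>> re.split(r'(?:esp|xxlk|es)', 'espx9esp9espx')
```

The regex engine tests alternatives in the order written; an earlier branch that matches wins even if a later one would match more.
`split` removes every match and returns the 4 fragments in between.

['', 'x9', '9', 'x']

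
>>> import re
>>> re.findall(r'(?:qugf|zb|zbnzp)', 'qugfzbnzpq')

['qugf', 'zb']

Alternation tries branches left to right and keeps the first one that lets the overall match succeed at that position.
Matches: at [0:4] → 'qugf'; at [4:6] → 'zb'.
`findall` yields the raw match text (2 of them) because the pattern has no groups.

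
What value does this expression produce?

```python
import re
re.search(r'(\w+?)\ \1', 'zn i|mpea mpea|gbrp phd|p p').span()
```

(5, 14)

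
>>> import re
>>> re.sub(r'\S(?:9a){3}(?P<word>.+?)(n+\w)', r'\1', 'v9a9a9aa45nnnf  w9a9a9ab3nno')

'a45  b3'

This matches a non-whitespace character, then the literal '9a' repeated 3 times; then one or more of any character (lazy) (captured as 'word'); then one or more of the literal 'n', then a word character (captured).
A `+?`/`*?`/`{m,n}?` starts at its minimum and grows only as far as needed for what follows to match.
Matches: at [0:14] → 'v9a9a9aa45nnnf'; at [16:28] → 'w9a9a9ab3nno'.
`\1` in the replacement pulls in group 1's text for each match.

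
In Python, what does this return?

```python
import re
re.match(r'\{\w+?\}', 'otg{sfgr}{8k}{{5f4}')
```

`match` is anchored at position 0; if the pattern doesn't fit there, it returns None.
Here the string doesn't start with a match, so the call returns None.

None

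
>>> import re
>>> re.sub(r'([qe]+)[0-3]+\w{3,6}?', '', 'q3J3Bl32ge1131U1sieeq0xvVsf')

'l32gisf'

The pattern matches one or more of one of [qe] (captured); then one or more of a character in [0-3], then 3 to 6 of a word character (lazy).
Matches: at [0:5] → 'q3J3B'; at [9:17] → 'e1131U1s'; at [18:25] → 'eeq0xvV'.
Each match is replaced by ''.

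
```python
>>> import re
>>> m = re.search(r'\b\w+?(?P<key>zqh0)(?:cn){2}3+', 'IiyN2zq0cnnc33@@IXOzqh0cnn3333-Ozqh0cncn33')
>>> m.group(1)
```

The match spans [31:42] → 'Ozqh0cncn33'.
Captured: group 1 = 'zqh0'.

'zqh0'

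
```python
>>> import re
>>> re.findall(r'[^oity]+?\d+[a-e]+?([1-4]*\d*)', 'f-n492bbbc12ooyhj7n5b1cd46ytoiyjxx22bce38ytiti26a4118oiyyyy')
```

['', '1', '', '4118']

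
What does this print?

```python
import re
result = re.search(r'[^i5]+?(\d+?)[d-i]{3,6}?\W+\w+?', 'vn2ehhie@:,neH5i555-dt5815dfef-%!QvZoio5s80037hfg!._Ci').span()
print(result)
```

Lazy quantifiers expand one character at a time until the remainder of the pattern can match.
The match spans [0:12] → 'vn2ehhie@:,n'.

(0, 12)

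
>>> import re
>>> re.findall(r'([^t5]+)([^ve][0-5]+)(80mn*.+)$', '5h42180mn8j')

Pattern: one or more of any character except [t5] (captured); then any character except [ve], then one or more of a character in [0-5] (captured); then the literal '80m', then zero or more of a literal 'n', then one or more of any character (captured); then anchored at the end.
`findall` packs the 3 group values into a tuple for every match.

[('h4', '21', '80mn8j')]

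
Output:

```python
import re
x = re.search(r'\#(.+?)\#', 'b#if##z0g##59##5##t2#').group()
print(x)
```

Lazy quantifiers expand one character at a time until the remainder of the pattern can match.
Unlike `match`, `search` isn't anchored — it looks for the pattern anywhere in the string.
The match spans [1:5] → '#if#'.
Captured: group 1 = 'if'.

#if#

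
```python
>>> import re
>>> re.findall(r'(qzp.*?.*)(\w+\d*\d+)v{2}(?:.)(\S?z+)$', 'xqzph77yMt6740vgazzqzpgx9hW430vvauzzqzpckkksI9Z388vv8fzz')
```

[('qzph77yMt6740vgazzqzpgx9hW430vvauzzqzpckkksI9Z3', '88', 'fzz')]

Pattern: the literal 'qzp', then zero or more of any character (lazy), then zero or more of any character (captured); then one or more of a word character, then zero or more of a digit, then one or more of a digit (captured); then exactly 2 of a literal 'v'; then any character (non-capturing group); then optionally a non-whitespace character, then one or more of a literal 'z' (captured); then anchored at the end.
Matches: at [1:56] match 'qzph77yMt6740vgazzqzpgx9hW430vvauzzqzpckkksI9Z388vv8fzz', groups = ('qzph77yMt6740vgazzqzpgx9hW430vvauzzqzpckkksI9Z3', '88', 'fzz').
`findall` packs the 3 group values into a tuple for every match.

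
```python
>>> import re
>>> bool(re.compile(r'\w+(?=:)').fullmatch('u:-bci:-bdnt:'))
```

False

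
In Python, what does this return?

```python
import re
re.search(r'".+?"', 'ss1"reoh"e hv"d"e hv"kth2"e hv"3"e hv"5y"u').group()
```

'"reoh"'

A non-greedy quantifier consumes as few characters as it can — just enough that the remainder of the pattern still matches from where it stops; whatever follows it matches normally.
The match spans [3:9] → '"reoh"'.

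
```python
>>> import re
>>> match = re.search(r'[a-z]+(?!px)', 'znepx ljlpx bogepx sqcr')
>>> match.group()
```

'znepx'

The negative lookahead/lookbehind blocks any match where the forbidden context is present.
Unlike `match`, `search` isn't anchored — it looks for the pattern anywhere in the string.
The match spans [0:5] → 'znepx'.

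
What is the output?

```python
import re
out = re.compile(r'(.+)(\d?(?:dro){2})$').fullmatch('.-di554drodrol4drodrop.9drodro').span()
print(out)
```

For `fullmatch`, every character of the input must be accounted for by the pattern.
The match spans [0:30] → '.-di554drodrol4drodrop.9drodro'.

(0, 30)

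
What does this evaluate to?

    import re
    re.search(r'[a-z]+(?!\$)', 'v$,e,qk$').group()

'e'

The negative lookaround is zero-width — it rules out positions where the adjacent text would match, without consuming anything.
`re.search` tries every starting position until one works.
The match spans [3:4] → 'e'.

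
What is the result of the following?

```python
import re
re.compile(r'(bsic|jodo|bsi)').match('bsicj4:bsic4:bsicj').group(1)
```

'bsic'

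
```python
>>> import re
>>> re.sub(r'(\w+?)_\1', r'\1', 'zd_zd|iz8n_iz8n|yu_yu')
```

'zd|iz8n|yu'

`\1` has to match the exact text group 1 already captured.
Matches: at [0:5] → 'zd_zd'; at [6:15] → 'iz8n_iz8n'; at [16:21] → 'yu_yu'.
`\1` in the replacement pulls in group 1's text for each match.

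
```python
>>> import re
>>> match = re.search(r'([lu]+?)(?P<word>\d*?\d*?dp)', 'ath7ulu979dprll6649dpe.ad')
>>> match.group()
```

'ulu979dp'

Pattern: one or more of one of [lu] (lazy) (captured); then zero or more of a digit (lazy), then zero or more of a digit (lazy), then the literal 'dp' (captured as 'word').
The match spans [4:12] → 'ulu979dp'.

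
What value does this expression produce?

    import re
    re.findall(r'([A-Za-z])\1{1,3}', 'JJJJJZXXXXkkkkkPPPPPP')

A backreference is literal: `\1` must see the identical characters the first group matched.
Because there's exactly one group, `findall` drops the full match and keeps group 1 from each hit.

['J', 'X', 'k', 'P', 'P']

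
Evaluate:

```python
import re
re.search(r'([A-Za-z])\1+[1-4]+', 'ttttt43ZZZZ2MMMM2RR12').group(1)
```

't'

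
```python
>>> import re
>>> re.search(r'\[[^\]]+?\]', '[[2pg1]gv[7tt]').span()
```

(0, 7)

`re.search` tries every starting position until one works.
The match spans [0:7] → '[[2pg1]'.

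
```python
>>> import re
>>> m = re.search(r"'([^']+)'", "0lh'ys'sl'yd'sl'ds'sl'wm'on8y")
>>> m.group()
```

"'ys'"

`search` walks the string left to right and returns the first match it finds.
The match spans [3:7] → "'ys'".
Captured: group 1 = 'ys'.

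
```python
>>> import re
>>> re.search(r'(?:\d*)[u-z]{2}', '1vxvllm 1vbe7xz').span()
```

(0, 3)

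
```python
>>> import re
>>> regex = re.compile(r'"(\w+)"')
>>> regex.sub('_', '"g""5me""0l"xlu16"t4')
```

'___xlu16"t4'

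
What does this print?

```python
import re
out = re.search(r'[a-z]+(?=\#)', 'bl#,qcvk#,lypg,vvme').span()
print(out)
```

(0, 2)

The `(?=…)`/`(?<=…)` assertion just peeks at neighbouring text; it doesn't advance the match position.
`re.search` scans for the first position where the pattern succeeds.
The match spans [0:2] → 'bl'.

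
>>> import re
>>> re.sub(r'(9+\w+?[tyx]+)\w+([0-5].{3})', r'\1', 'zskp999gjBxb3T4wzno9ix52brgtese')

Each match is replaced using the text its own group 1 captured.

'zskp999gjBxtese'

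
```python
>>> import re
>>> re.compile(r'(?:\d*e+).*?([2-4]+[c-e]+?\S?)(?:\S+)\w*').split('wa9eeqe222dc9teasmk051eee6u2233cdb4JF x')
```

The pattern matches zero or more of a digit, then one or more of the literal 'e' (non-capturing group); then zero or more of any character (lazy); then one or more of a character in [2-4], then one or more of a character in [c-e] (lazy), then optionally a non-whitespace character (captured); then one or more of a non-whitespace character (non-capturing group); then zero or more of a word character.
A non-greedy quantifier consumes as few characters as it can — just enough that the remainder of the pattern still matches from where it stops; whatever follows it matches normally.
Matches to split on: at [2:37] → '9eeqe222dc9teasmk051eee6u2233cdb4JF'.
With a capturing group present, the delimiter's captured portion is kept in the result list.

['wa', '222dc', ' x']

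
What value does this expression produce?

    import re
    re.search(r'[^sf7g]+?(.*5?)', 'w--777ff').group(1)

The pattern matches one or more of any character except [sf7g] (lazy); then zero or more of any character, then optionally the literal '5' (captured).
Because the quantifier is non-greedy, it stops expanding at the earliest point where the rest of the pattern can succeed.
Unlike `match`, `search` isn't anchored — it looks for the pattern anywhere in the string.
The match spans [0:8] → 'w--777ff'.
Captured: group 1 = '--777ff'.

'--777ff'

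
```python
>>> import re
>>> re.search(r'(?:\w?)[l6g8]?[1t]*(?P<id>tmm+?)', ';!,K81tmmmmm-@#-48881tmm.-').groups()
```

('tmm',)

This matches optionally a word character (non-capturing group); then optionally one of [l6g8], then zero or more of one of [1t]; then the literal 'tm', then one or more of the literal 'm' (lazy) (captured as 'id').
A non-greedy quantifier consumes as few characters as it can — just enough that the remainder of the pattern still matches from where it stops; whatever follows it matches normally.
Unlike `match`, `search` isn't anchored — it looks for the pattern anywhere in the string.
The match spans [3:9] → 'K81tmm'.
Captured: group 1 = 'tmm'.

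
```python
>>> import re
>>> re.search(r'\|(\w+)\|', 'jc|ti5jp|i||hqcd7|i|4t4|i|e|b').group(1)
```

The match spans [2:9] → '|ti5jp|'.
Captured: group 1 = 'ti5jp'.

'ti5jp'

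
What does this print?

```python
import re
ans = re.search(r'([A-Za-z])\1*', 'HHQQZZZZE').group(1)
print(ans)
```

H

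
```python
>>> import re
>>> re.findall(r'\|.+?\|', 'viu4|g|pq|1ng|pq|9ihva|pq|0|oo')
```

Since nothing is captured, `findall` lists the 4 matched substrings directly.

['|g|', '|1ng|', '|9ihva|', '|0|']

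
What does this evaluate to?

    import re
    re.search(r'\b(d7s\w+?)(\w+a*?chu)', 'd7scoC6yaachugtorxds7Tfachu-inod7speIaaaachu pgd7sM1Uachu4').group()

'd7scoC6yaachugtorxds7Tfachu'

Pattern: a word boundary (`\b`, zero-width); then the literal 'd7s', then one or more of a word character (lazy) (captured); then one or more of a word character, then zero or more of the literal 'a' (lazy), then the literal 'chu' (captured).
`re.search` tries every starting position until one works.
The match spans [0:27] → 'd7scoC6yaachugtorxds7Tfachu'.
Captured: group 1 = 'd7sc', group 2 = 'oC6yaachugtorxds7Tfachu'.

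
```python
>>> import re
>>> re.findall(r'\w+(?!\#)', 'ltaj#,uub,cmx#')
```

`(?!…)`/`(?<!…)` only lets a position through if the neighbouring text does NOT match; no characters are consumed.
No capturing groups, so `findall` returns the 3 full match strings.

['lta', 'uub', 'cm']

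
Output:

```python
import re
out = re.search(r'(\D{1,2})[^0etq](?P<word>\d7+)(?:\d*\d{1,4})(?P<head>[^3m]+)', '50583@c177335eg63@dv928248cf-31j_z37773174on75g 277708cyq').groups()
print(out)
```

('@c', '77', 'eg6')

This matches 1 to 2 of a non-digit (captured); then any character except [0etq]; then a digit, then one or more of the literal '7' (captured as 'word'); then zero or more of a digit, then 1 to 4 of a digit (non-capturing group); then one or more of any character except [3m] (captured as 'head').
Unlike `match`, `search` isn't anchored — it looks for the pattern anywhere in the string.
The match spans [5:16] → '@c177335eg6'.
Captured: group 1 = '@c', group 2 = '77', group 3 = 'eg6'.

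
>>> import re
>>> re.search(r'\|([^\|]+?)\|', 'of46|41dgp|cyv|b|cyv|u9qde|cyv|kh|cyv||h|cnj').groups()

The match spans [4:11] → '|41dgp|'.
Captured: group 1 = '41dgp'.

('41dgp',)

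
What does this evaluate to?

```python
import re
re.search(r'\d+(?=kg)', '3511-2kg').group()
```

'2'

Lookahead/lookbehind check context without consuming it, so the matched span excludes the asserted characters.
`re.search` tries every starting position until one works.
The match spans [5:6] → '2'.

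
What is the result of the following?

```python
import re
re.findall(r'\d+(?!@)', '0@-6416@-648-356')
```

A negative assertion filters positions out without eating any characters.
With no groups in the pattern, `findall` gives back each whole match — 3 here.

['641', '648', '356']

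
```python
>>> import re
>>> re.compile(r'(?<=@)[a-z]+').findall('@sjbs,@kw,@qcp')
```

The positive lookaround only admits positions where the adjacent text matches; those characters stay outside the span.
Walking the string: at [1:5] → 'sjbs'; at [7:9] → 'kw'; at [11:14] → 'qcp'.
No capturing groups, so `findall` returns the 3 full match strings.

['sjbs', 'kw', 'qcp']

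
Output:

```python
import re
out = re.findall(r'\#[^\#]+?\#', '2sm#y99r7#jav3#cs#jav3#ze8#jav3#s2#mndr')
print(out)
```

['#y99r7#', '#cs#', '#ze8#', '#s2#']

Matches: at [3:10] → '#y99r7#'; at [14:18] → '#cs#'; at [22:27] → '#ze8#'; at [31:35] → '#s2#'.
No capturing groups, so `findall` returns the 4 full match strings.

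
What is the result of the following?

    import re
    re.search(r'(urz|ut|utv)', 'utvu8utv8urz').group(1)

Alternation tries branches left to right and keeps the first one that lets the overall match succeed at that position.
Unlike `match`, `search` isn't anchored — it looks for the pattern anywhere in the string.
The match spans [0:2] → 'ut'.
Captured: group 1 = 'ut'.

'ut'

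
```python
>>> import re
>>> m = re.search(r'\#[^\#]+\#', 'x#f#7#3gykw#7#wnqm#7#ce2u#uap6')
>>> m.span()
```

(1, 4)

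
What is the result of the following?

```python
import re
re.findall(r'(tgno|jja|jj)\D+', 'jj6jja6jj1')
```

['jj']

Walking the string: at [3:6] match 'jja', group 1 = 'jj'.
`findall` collects group 1 from the one match (1 total).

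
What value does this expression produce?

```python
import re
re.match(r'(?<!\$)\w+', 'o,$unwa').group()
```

A negative assertion filters positions out without eating any characters.
`re.match` only tries the pattern at the start of the string.
The match spans [0:1] → 'o'.

'o'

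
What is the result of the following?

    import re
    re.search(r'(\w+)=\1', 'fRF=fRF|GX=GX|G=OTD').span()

(0, 7)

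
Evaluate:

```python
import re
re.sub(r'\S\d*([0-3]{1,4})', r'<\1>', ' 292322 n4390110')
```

The pattern matches a non-whitespace character, then zero or more of a digit; then 1 to 4 of a character in [0-3] (captured).
Matches: at [1:7] → '292322'; at [8:16] → 'n4390110'.
The replacement refers to a captured group, so each match is rewritten using its own captured text.

' <2> <0>'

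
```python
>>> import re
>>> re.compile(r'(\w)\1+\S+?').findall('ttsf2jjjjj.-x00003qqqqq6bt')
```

`\1` has to match the exact text group 1 already captured.
With a single group, `findall` returns only what that group captured — 4 items.

['t', 'j', '0', 'q']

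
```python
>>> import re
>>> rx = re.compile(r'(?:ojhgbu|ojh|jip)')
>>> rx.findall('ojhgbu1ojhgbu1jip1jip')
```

Branches in `(...|...)` are attempted left-to-right; the first branch that allows the whole pattern to succeed is taken.
`findall` yields the raw match text (4 of them) because the pattern has no groups.

['ojhgbu', 'ojhgbu', 'jip', 'jip']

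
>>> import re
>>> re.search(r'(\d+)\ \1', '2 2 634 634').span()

The backreference `\1` re-matches whatever the first group consumed, character for character.
The match spans [0:3] → '2 2'.

(0, 3)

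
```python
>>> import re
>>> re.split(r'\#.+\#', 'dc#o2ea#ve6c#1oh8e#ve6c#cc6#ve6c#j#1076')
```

['dc', '1076']

Matches to split on: at [2:35] → '#o2ea#ve6c#1oh8e#ve6c#cc6#ve6c#j#'.
`split` removes every match and returns the 2 fragments in between.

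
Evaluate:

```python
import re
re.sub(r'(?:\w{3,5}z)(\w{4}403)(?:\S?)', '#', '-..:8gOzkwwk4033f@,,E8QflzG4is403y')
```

'-..:#f@,,#'

The pattern matches 3 to 5 of a word character, then the literal 'z' (non-capturing group); then exactly 4 of a word character, then the literal '403' (captured); then optionally a non-whitespace character (non-capturing group).
Matches: at [4:16] → '8gOzkwwk4033'; at [20:34] → 'E8QflzG4is403y'.
Every occurrence is swapped for '#'.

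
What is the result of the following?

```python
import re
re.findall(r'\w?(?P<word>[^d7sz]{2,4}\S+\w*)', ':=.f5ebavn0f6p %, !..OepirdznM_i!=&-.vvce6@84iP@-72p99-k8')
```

The pattern matches optionally a word character; then 2 to 4 of any character except [d7sz], then one or more of a non-whitespace character, then zero or more of a word character (captured as 'word').
Scanning left to right: at [0:14] match ':=.f5ebavn0f6p', group 1 = ':=.f5ebavn0f6p'; at [14:57] match ' %, !..OepirdznM_i!=&-.vvce6@84iP@-72p99-k8', group 1 = ' %, !..OepirdznM_i!=&-.vvce6@84iP@-72p99-k8'.
Because there's exactly one group, `findall` drops the full match and keeps group 1 from each hit.

[':=.f5ebavn0f6p', ' %, !..OepirdznM_i!=&-.vvce6@84iP@-72p99-k8']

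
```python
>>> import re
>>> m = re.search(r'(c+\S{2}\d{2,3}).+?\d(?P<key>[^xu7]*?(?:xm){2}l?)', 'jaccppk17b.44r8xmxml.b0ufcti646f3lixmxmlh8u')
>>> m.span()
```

The pattern matches one or more of a literal 'c', then exactly 2 of a non-whitespace character, then 2 to 3 of a digit (captured); then one or more of any character (lazy), then a digit; then zero or more of any character except [xu7] (lazy), then the literal 'xm' repeated 2 times, then optionally a literal 'l' (captured as 'key').
`re.search` tries every starting position until one works.
The match spans [25:40] → 'cti646f3lixmxml'.
Captured: group 1 = 'cti646', group 2 = 'lixmxml'.

(25, 40)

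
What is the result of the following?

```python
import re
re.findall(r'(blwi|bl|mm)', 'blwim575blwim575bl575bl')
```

['blwi', 'blwi', 'bl', 'bl']

Alternation tries branches left to right and keeps the first one that lets the overall match succeed at that position.
Walking the string: at [0:4] match 'blwi', group 1 = 'blwi'; at [8:12] match 'blwi', group 1 = 'blwi'; at [16:18] match 'bl', group 1 = 'bl'; at [21:23] match 'bl', group 1 = 'bl'.
Because there's exactly one group, `findall` drops the full match and keeps group 1 from each hit.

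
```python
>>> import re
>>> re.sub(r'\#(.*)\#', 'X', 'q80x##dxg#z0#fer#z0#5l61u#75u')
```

'q80xX75u'

`sub` substitutes 'X' at each match site.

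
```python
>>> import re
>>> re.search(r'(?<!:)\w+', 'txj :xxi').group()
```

'txj'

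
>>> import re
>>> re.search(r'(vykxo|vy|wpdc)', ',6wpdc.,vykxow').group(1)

`re.search` tries every starting position until one works.
The match spans [2:6] → 'wpdc'.
Captured: group 1 = 'wpdc'.

'wpdc'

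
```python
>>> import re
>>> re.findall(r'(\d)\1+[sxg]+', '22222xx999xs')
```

The backreference `\1` re-matches whatever the first group consumed, character for character.
`findall` collects group 1 from each match (2 total).

['2', '9']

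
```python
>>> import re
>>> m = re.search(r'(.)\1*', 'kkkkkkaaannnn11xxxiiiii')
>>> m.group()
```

'kkkkkk'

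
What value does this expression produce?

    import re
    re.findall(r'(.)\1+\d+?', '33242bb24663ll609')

['3', 'b', '6', 'l']

A backreference is literal: `\1` must see the identical characters the first group matched.
With a single group, `findall` returns only what that group captured — 4 items.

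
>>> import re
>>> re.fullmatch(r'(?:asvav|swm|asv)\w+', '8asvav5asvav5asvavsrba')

None

`re.fullmatch` is like wrapping the pattern in `^…$` (in single-line mode).
Here there's no way to consume every character, so the call returns None.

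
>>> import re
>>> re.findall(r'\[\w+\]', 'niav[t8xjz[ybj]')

Matches: at [10:15] → '[ybj]'.
`findall` yields the raw match text (1 of them) because the pattern has no groups.

['[ybj]']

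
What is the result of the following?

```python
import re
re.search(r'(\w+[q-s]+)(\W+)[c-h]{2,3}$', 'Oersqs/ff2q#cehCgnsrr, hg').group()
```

'cehCgnsrr, hg'

The pattern matches one or more of a word character, then one or more of a character in [q-s] (captured); then one or more of a non-word character (captured); then 2 to 3 of a character in [c-h]; then anchored at the end.
Unlike `match`, `search` isn't anchored — it looks for the pattern anywhere in the string.
The match spans [12:25] → 'cehCgnsrr, hg'.
Captured: group 1 = 'cehCgnsrr', group 2 = ', '.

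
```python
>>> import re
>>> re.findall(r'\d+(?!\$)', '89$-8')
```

Because the assertion is negative and zero-width, positions next to the forbidden text are skipped.
Since nothing is captured, `findall` lists the 2 matched substrings directly.

['8', '8']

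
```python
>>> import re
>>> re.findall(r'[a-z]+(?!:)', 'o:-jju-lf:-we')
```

['jju', 'l', 'we']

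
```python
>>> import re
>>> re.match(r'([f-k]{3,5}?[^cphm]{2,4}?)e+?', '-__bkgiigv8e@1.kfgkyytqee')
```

None

`re.match` only tries the pattern at the start of the string.
Here the pattern fails at index 0, so the call returns None.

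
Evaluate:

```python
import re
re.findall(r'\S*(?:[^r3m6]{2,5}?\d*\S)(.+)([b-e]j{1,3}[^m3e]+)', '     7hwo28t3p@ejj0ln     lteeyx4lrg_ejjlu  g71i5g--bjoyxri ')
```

This matches zero or more of a non-whitespace character; then 2 to 5 of any character except [r3m6] (lazy), then zero or more of a digit, then a non-whitespace character (non-capturing group); then one or more of any character (captured); then a character in [b-e], then 1 to 3 of the literal 'j', then one or more of any character except [m3e] (captured).
Walking the string: at [0:60] match '     7hwo28t3p@ejj0ln     lteeyx4lrg_ejjlu  g71i5g--bjoyxri ', groups = ('wo28t3p@ejj0ln     lteeyx4lrg_ejjlu  g71i5g--', 'bjoyxri ').
Multiple groups make `findall` return tuples — one 2-tuple for the one match.

[('wo28t3p@ejj0ln     lteeyx4lrg_ejjlu  g71i5g--', 'bjoyxri ')]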